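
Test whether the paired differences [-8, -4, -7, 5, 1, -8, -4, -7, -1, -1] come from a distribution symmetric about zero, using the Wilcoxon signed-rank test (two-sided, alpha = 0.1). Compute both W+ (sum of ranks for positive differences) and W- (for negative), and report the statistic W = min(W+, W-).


Step 1: Drop any zero differences (none here) and take |d_i|.
|d| = [8, 4, 7, 5, 1, 8, 4, 7, 1, 1]
Step 2: Midrank |d_i| (ties get averaged ranks).
ranks: |8|->9.5, |4|->4.5, |7|->7.5, |5|->6, |1|->2, |8|->9.5, |4|->4.5, |7|->7.5, |1|->2, |1|->2
Step 3: Attach original signs; sum ranks with positive sign and with negative sign.
W+ = 6 + 2 = 8
W- = 9.5 + 4.5 + 7.5 + 9.5 + 4.5 + 7.5 + 2 + 2 = 47
(Check: W+ + W- = 55 should equal n(n+1)/2 = 55.)
Step 4: Test statistic W = min(W+, W-) = 8.
Step 5: Ties in |d|, so use the tie-corrected normal approximation.
        E[W] = n(n+1)/4 = 10*11/4 = 27.5.
        Tie groups: |d|=1 (t=3), |d|=4 (t=2), |d|=7 (t=2), |d|=8 (t=2); sum(t^3 - t) = 42.
        Var[W] = n(n+1)(2n+1)/24 - sum(t^3-t)/48 = 2310/24 - 42/48 = 95.375.
        z = (W - E[W]) / sqrt(Var[W]) = (8 - 27.5) / 9.7660 = -1.9967.
        Two-sided p = 2*Phi(z) = 0.045856.
Step 6: alpha = 0.1. reject H0.

W+ = 8, W- = 47, W = min = 8, p = 0.045856, reject H0.


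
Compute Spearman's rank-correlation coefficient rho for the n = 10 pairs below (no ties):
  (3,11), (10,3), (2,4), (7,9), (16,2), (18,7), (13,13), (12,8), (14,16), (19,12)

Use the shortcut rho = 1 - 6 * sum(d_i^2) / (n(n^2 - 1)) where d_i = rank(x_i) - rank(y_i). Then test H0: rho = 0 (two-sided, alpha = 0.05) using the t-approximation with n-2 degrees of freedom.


Step 1: Rank x and y separately (midranks; no ties here).
rank(x): 3->2, 10->4, 2->1, 7->3, 16->8, 18->9, 13->6, 12->5, 14->7, 19->10
rank(y): 11->7, 3->2, 4->3, 9->6, 2->1, 7->4, 13->9, 8->5, 16->10, 12->8
Step 2: d_i = R_x(i) - R_y(i); compute d_i^2.
  (2-7)^2=25, (4-2)^2=4, (1-3)^2=4, (3-6)^2=9, (8-1)^2=49, (9-4)^2=25, (6-9)^2=9, (5-5)^2=0, (7-10)^2=9, (10-8)^2=4
sum(d^2) = 138.
Step 3: rho = 1 - 6*138 / (10*(10^2 - 1)) = 1 - 828/990 = 0.163636.
Step 4: Under H0, t = rho * sqrt((n-2)/(1-rho^2)) = 0.4692 ~ t(8).
Step 5: Two-sided p-value from the t-distribution with 8 df = 0.651477.
Step 6: alpha = 0.05. fail to reject H0.

rho = 0.1636, p = 0.651477, fail to reject H0 at alpha = 0.05.


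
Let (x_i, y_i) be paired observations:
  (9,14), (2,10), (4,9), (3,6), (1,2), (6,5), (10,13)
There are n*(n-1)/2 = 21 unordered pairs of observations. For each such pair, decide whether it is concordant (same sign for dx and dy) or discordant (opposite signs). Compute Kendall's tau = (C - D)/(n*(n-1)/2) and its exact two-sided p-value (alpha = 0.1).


Step 1: Enumerate the 21 unordered pairs (i,j) with i<j and classify each by sign(x_j-x_i) * sign(y_j-y_i).
  (1,2):dx=-7,dy=-4->C; (1,3):dx=-5,dy=-5->C; (1,4):dx=-6,dy=-8->C; (1,5):dx=-8,dy=-12->C
  (1,6):dx=-3,dy=-9->C; (1,7):dx=+1,dy=-1->D; (2,3):dx=+2,dy=-1->D; (2,4):dx=+1,dy=-4->D
  (2,5):dx=-1,dy=-8->C; (2,6):dx=+4,dy=-5->D; (2,7):dx=+8,dy=+3->C; (3,4):dx=-1,dy=-3->C
  (3,5):dx=-3,dy=-7->C; (3,6):dx=+2,dy=-4->D; (3,7):dx=+6,dy=+4->C; (4,5):dx=-2,dy=-4->C
  (4,6):dx=+3,dy=-1->D; (4,7):dx=+7,dy=+7->C; (5,6):dx=+5,dy=+3->C; (5,7):dx=+9,dy=+11->C
  (6,7):dx=+4,dy=+8->C
Step 2: C = 15, D = 6, total pairs = 21.
Step 3: tau = (C - D)/(n(n-1)/2) = (15 - 6)/21 = 0.428571.
Step 4: Exact two-sided p-value (enumerate n! = 5040 permutations of y under H0): p = 0.238889.
Step 5: alpha = 0.1. fail to reject H0.

tau_b = 0.4286 (C=15, D=6), p = 0.238889, fail to reject H0.


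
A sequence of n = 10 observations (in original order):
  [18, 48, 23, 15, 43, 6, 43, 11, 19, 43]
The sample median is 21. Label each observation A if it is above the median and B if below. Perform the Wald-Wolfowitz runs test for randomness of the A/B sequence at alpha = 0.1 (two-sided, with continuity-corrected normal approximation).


Step 1: Compute median = 21; label A = above, B = below.
Labels in order: BAABABABBA  (n_A = 5, n_B = 5)
Step 2: Count runs R = 8.
Step 3: Under H0 (random ordering), E[R] = 2*n_A*n_B/(n_A+n_B) + 1 = 2*5*5/10 + 1 = 6.0000.
        Var[R] = 2*n_A*n_B*(2*n_A*n_B - n_A - n_B) / ((n_A+n_B)^2 * (n_A+n_B-1)) = 2000/900 = 2.2222.
        SD[R] = 1.4907.
Step 4: Continuity-corrected z = (R - 0.5 - E[R]) / SD[R] = (8 - 0.5 - 6.0000) / 1.4907 = 1.0062.
Step 5: Two-sided p-value via normal approximation = 2*(1 - Phi(|z|)) = 0.314305.
Step 6: alpha = 0.1. fail to reject H0.

R = 8, z = 1.0062, p = 0.314305, fail to reject H0.


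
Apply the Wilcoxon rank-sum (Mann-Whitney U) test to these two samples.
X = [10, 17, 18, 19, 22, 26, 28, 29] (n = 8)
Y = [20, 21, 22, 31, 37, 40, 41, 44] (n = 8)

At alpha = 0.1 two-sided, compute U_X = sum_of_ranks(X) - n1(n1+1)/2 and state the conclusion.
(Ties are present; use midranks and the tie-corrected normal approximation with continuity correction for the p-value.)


Step 1: Combine and sort all 16 observations; assign midranks.
sorted (value, group): (10,X), (17,X), (18,X), (19,X), (20,Y), (21,Y), (22,X), (22,Y), (26,X), (28,X), (29,X), (31,Y), (37,Y), (40,Y), (41,Y), (44,Y)
ranks: 10->1, 17->2, 18->3, 19->4, 20->5, 21->6, 22->7.5, 22->7.5, 26->9, 28->10, 29->11, 31->12, 37->13, 40->14, 41->15, 44->16
Step 2: Rank sum for X: R1 = 1 + 2 + 3 + 4 + 7.5 + 9 + 10 + 11 = 47.5.
Step 3: U_X = R1 - n1(n1+1)/2 = 47.5 - 8*9/2 = 47.5 - 36 = 11.5.
       U_Y = n1*n2 - U_X = 64 - 11.5 = 52.5.
Step 4: Ties are present, so use the tie-corrected normal approximation (with continuity correction) for the p-value.
Step 5: p-value = 0.035556; compare to alpha = 0.1. reject H0.

U_X = 11.5, p = 0.035556, reject H0 at alpha = 0.1.


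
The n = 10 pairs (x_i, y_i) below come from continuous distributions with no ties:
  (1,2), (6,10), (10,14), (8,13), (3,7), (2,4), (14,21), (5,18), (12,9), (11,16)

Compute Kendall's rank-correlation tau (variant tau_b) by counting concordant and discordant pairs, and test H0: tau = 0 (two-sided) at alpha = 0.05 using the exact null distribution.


Step 1: Enumerate the 45 unordered pairs (i,j) with i<j and classify each by sign(x_j-x_i) * sign(y_j-y_i).
  (1,2):dx=+5,dy=+8->C; (1,3):dx=+9,dy=+12->C; (1,4):dx=+7,dy=+11->C; (1,5):dx=+2,dy=+5->C
  (1,6):dx=+1,dy=+2->C; (1,7):dx=+13,dy=+19->C; (1,8):dx=+4,dy=+16->C; (1,9):dx=+11,dy=+7->C
  (1,10):dx=+10,dy=+14->C; (2,3):dx=+4,dy=+4->C; (2,4):dx=+2,dy=+3->C; (2,5):dx=-3,dy=-3->C
  (2,6):dx=-4,dy=-6->C; (2,7):dx=+8,dy=+11->C; (2,8):dx=-1,dy=+8->D; (2,9):dx=+6,dy=-1->D
  (2,10):dx=+5,dy=+6->C; (3,4):dx=-2,dy=-1->C; (3,5):dx=-7,dy=-7->C; (3,6):dx=-8,dy=-10->C
  (3,7):dx=+4,dy=+7->C; (3,8):dx=-5,dy=+4->D; (3,9):dx=+2,dy=-5->D; (3,10):dx=+1,dy=+2->C
  (4,5):dx=-5,dy=-6->C; (4,6):dx=-6,dy=-9->C; (4,7):dx=+6,dy=+8->C; (4,8):dx=-3,dy=+5->D
  (4,9):dx=+4,dy=-4->D; (4,10):dx=+3,dy=+3->C; (5,6):dx=-1,dy=-3->C; (5,7):dx=+11,dy=+14->C
  (5,8):dx=+2,dy=+11->C; (5,9):dx=+9,dy=+2->C; (5,10):dx=+8,dy=+9->C; (6,7):dx=+12,dy=+17->C
  (6,8):dx=+3,dy=+14->C; (6,9):dx=+10,dy=+5->C; (6,10):dx=+9,dy=+12->C; (7,8):dx=-9,dy=-3->C
  (7,9):dx=-2,dy=-12->C; (7,10):dx=-3,dy=-5->C; (8,9):dx=+7,dy=-9->D; (8,10):dx=+6,dy=-2->D
  (9,10):dx=-1,dy=+7->D
Step 2: C = 36, D = 9, total pairs = 45.
Step 3: tau = (C - D)/(n(n-1)/2) = (36 - 9)/45 = 0.600000.
Step 4: Exact two-sided p-value (enumerate n! = 3628800 permutations of y under H0): p = 0.016666.
Step 5: alpha = 0.05. reject H0.

tau_b = 0.6000 (C=36, D=9), p = 0.016666, reject H0.


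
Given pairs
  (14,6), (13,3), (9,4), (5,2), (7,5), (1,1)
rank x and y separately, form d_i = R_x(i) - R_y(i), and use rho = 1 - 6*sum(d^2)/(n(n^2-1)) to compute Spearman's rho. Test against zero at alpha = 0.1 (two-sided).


Step 1: Rank x and y separately (midranks; no ties here).
rank(x): 14->6, 13->5, 9->4, 5->2, 7->3, 1->1
rank(y): 6->6, 3->3, 4->4, 2->2, 5->5, 1->1
Step 2: d_i = R_x(i) - R_y(i); compute d_i^2.
  (6-6)^2=0, (5-3)^2=4, (4-4)^2=0, (2-2)^2=0, (3-5)^2=4, (1-1)^2=0
sum(d^2) = 8.
Step 3: rho = 1 - 6*8 / (6*(6^2 - 1)) = 1 - 48/210 = 0.771429.
Step 4: Under H0, t = rho * sqrt((n-2)/(1-rho^2)) = 2.4247 ~ t(4).
Step 5: Two-sided p-value from the t-distribution with 4 df = 0.072397.
Step 6: alpha = 0.1. reject H0.

rho = 0.7714, p = 0.072397, reject H0 at alpha = 0.1.


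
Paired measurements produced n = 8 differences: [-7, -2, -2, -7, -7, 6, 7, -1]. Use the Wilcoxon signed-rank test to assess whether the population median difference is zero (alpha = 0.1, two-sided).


Step 1: Drop any zero differences (none here) and take |d_i|.
|d| = [7, 2, 2, 7, 7, 6, 7, 1]
Step 2: Midrank |d_i| (ties get averaged ranks).
ranks: |7|->6.5, |2|->2.5, |2|->2.5, |7|->6.5, |7|->6.5, |6|->4, |7|->6.5, |1|->1
Step 3: Attach original signs; sum ranks with positive sign and with negative sign.
W+ = 4 + 6.5 = 10.5
W- = 6.5 + 2.5 + 2.5 + 6.5 + 6.5 + 1 = 25.5
(Check: W+ + W- = 36 should equal n(n+1)/2 = 36.)
Step 4: Test statistic W = min(W+, W-) = 10.5.
Step 5: Ties in |d|, so use the tie-corrected normal approximation.
        E[W] = n(n+1)/4 = 8*9/4 = 18.
        Tie groups: |d|=2 (t=2), |d|=7 (t=4); sum(t^3 - t) = 66.
        Var[W] = n(n+1)(2n+1)/24 - sum(t^3-t)/48 = 1224/24 - 66/48 = 49.625.
        z = (W - E[W]) / sqrt(Var[W]) = (10.5 - 18) / 7.0445 = -1.0647.
        Two-sided p = 2*Phi(z) = 0.287030.
Step 6: alpha = 0.1. fail to reject H0.

W+ = 10.5, W- = 25.5, W = min = 10.5, p = 0.287030, fail to reject H0.


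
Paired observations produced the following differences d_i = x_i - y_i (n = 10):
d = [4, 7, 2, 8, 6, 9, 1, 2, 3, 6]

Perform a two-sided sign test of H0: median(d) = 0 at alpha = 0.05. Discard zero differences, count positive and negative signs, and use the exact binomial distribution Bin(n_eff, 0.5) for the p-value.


Step 1: Discard zero differences. Original n = 10; n_eff = number of nonzero differences = 10.
Nonzero differences (with sign): +4, +7, +2, +8, +6, +9, +1, +2, +3, +6
Step 2: Count signs: positive = 10, negative = 0.
Step 3: Under H0: P(positive) = 0.5, so the number of positives S ~ Bin(10, 0.5).
Step 4: Two-sided exact p-value = sum of Bin(10,0.5) probabilities at or below the observed probability = 0.001953.
Step 5: alpha = 0.05. reject H0.

n_eff = 10, pos = 10, neg = 0, p = 0.001953, reject H0.


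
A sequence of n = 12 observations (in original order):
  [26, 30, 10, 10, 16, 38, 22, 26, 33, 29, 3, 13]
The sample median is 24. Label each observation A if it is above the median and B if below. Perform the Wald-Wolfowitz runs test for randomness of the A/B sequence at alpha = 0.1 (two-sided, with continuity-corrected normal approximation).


Step 1: Compute median = 24; label A = above, B = below.
Labels in order: AABBBABAAABB  (n_A = 6, n_B = 6)
Step 2: Count runs R = 6.
Step 3: Under H0 (random ordering), E[R] = 2*n_A*n_B/(n_A+n_B) + 1 = 2*6*6/12 + 1 = 7.0000.
        Var[R] = 2*n_A*n_B*(2*n_A*n_B - n_A - n_B) / ((n_A+n_B)^2 * (n_A+n_B-1)) = 4320/1584 = 2.7273.
        SD[R] = 1.6514.
Step 4: Continuity-corrected z = (R + 0.5 - E[R]) / SD[R] = (6 + 0.5 - 7.0000) / 1.6514 = -0.3028.
Step 5: Two-sided p-value via normal approximation = 2*(1 - Phi(|z|)) = 0.762069.
Step 6: alpha = 0.1. fail to reject H0.

R = 6, z = -0.3028, p = 0.762069, fail to reject H0.


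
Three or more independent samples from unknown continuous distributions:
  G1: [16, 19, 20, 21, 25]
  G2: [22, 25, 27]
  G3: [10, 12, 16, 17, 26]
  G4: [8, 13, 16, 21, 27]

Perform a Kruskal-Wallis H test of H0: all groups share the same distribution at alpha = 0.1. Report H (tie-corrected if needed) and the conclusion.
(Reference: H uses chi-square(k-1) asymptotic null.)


Step 1: Combine all N = 18 observations and assign midranks.
sorted (value, group, rank): (8,G4,1), (10,G3,2), (12,G3,3), (13,G4,4), (16,G1,6), (16,G3,6), (16,G4,6), (17,G3,8), (19,G1,9), (20,G1,10), (21,G1,11.5), (21,G4,11.5), (22,G2,13), (25,G1,14.5), (25,G2,14.5), (26,G3,16), (27,G2,17.5), (27,G4,17.5)
Step 2: Sum ranks within each group.
R_1 = 51 (n_1 = 5)
R_2 = 45 (n_2 = 3)
R_3 = 35 (n_3 = 5)
R_4 = 40 (n_4 = 5)
Step 3: H = 12/(N(N+1)) * sum(R_i^2/n_i) - 3(N+1)
     = 12/(18*19) * (51^2/5 + 45^2/3 + 35^2/5 + 40^2/5) - 3*19
     = 0.035088 * 1760.2 - 57
     = 4.761404.
Step 4: Ties present; correction factor C = 1 - 42/(18^3 - 18) = 0.992776. Corrected H = 4.761404 / 0.992776 = 4.796050.
Step 5: Under H0, H ~ chi^2(3); p-value = 0.187355.
Step 6: alpha = 0.1. fail to reject H0.

H = 4.7960, df = 3, p = 0.187355, fail to reject H0.


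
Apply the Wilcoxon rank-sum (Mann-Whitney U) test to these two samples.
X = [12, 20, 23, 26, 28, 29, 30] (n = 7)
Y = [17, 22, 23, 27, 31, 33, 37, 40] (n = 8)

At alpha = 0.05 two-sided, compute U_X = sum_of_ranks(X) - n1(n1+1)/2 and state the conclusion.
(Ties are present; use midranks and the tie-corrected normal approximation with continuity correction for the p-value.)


Step 1: Combine and sort all 15 observations; assign midranks.
sorted (value, group): (12,X), (17,Y), (20,X), (22,Y), (23,X), (23,Y), (26,X), (27,Y), (28,X), (29,X), (30,X), (31,Y), (33,Y), (37,Y), (40,Y)
ranks: 12->1, 17->2, 20->3, 22->4, 23->5.5, 23->5.5, 26->7, 27->8, 28->9, 29->10, 30->11, 31->12, 33->13, 37->14, 40->15
Step 2: Rank sum for X: R1 = 1 + 3 + 5.5 + 7 + 9 + 10 + 11 = 46.5.
Step 3: U_X = R1 - n1(n1+1)/2 = 46.5 - 7*8/2 = 46.5 - 28 = 18.5.
       U_Y = n1*n2 - U_X = 56 - 18.5 = 37.5.
Step 4: Ties are present, so use the tie-corrected normal approximation (with continuity correction) for the p-value.
Step 5: p-value = 0.297190; compare to alpha = 0.05. fail to reject H0.

U_X = 18.5, p = 0.297190, fail to reject H0 at alpha = 0.05.


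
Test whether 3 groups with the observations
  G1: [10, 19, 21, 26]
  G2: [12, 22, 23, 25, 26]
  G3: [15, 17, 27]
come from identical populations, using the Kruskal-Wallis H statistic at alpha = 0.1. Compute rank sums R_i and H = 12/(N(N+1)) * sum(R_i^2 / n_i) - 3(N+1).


Step 1: Combine all N = 12 observations and assign midranks.
sorted (value, group, rank): (10,G1,1), (12,G2,2), (15,G3,3), (17,G3,4), (19,G1,5), (21,G1,6), (22,G2,7), (23,G2,8), (25,G2,9), (26,G1,10.5), (26,G2,10.5), (27,G3,12)
Step 2: Sum ranks within each group.
R_1 = 22.5 (n_1 = 4)
R_2 = 36.5 (n_2 = 5)
R_3 = 19 (n_3 = 3)
Step 3: H = 12/(N(N+1)) * sum(R_i^2/n_i) - 3(N+1)
     = 12/(12*13) * (22.5^2/4 + 36.5^2/5 + 19^2/3) - 3*13
     = 0.076923 * 513.346 - 39
     = 0.488141.
Step 4: Ties present; correction factor C = 1 - 6/(12^3 - 12) = 0.996503. Corrected H = 0.488141 / 0.996503 = 0.489854.
Step 5: Under H0, H ~ chi^2(2); p-value = 0.782762.
Step 6: alpha = 0.1. fail to reject H0.

H = 0.4899, df = 2, p = 0.782762, fail to reject H0.


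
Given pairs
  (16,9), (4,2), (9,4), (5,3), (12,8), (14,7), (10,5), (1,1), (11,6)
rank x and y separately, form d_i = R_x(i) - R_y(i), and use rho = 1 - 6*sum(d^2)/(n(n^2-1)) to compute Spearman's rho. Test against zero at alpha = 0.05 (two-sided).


Step 1: Rank x and y separately (midranks; no ties here).
rank(x): 16->9, 4->2, 9->4, 5->3, 12->7, 14->8, 10->5, 1->1, 11->6
rank(y): 9->9, 2->2, 4->4, 3->3, 8->8, 7->7, 5->5, 1->1, 6->6
Step 2: d_i = R_x(i) - R_y(i); compute d_i^2.
  (9-9)^2=0, (2-2)^2=0, (4-4)^2=0, (3-3)^2=0, (7-8)^2=1, (8-7)^2=1, (5-5)^2=0, (1-1)^2=0, (6-6)^2=0
sum(d^2) = 2.
Step 3: rho = 1 - 6*2 / (9*(9^2 - 1)) = 1 - 12/720 = 0.983333.
Step 4: Under H0, t = rho * sqrt((n-2)/(1-rho^2)) = 14.3096 ~ t(7).
Step 5: Two-sided p-value from the t-distribution with 7 df = 0.000002.
Step 6: alpha = 0.05. reject H0.

rho = 0.9833, p = 0.000002, reject H0 at alpha = 0.05.


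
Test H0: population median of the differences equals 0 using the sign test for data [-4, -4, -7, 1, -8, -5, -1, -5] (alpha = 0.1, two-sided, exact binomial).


Step 1: Discard zero differences. Original n = 8; n_eff = number of nonzero differences = 8.
Nonzero differences (with sign): -4, -4, -7, +1, -8, -5, -1, -5
Step 2: Count signs: positive = 1, negative = 7.
Step 3: Under H0: P(positive) = 0.5, so the number of positives S ~ Bin(8, 0.5).
Step 4: Two-sided exact p-value = sum of Bin(8,0.5) probabilities at or below the observed probability = 0.070312.
Step 5: alpha = 0.1. reject H0.

n_eff = 8, pos = 1, neg = 7, p = 0.070312, reject H0.


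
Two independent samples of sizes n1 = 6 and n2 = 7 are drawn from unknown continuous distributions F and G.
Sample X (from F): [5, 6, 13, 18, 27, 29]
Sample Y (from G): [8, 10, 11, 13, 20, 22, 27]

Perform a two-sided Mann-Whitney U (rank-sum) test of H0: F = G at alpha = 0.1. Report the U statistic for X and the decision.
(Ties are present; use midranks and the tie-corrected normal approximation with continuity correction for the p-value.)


Step 1: Combine and sort all 13 observations; assign midranks.
sorted (value, group): (5,X), (6,X), (8,Y), (10,Y), (11,Y), (13,X), (13,Y), (18,X), (20,Y), (22,Y), (27,X), (27,Y), (29,X)
ranks: 5->1, 6->2, 8->3, 10->4, 11->5, 13->6.5, 13->6.5, 18->8, 20->9, 22->10, 27->11.5, 27->11.5, 29->13
Step 2: Rank sum for X: R1 = 1 + 2 + 6.5 + 8 + 11.5 + 13 = 42.
Step 3: U_X = R1 - n1(n1+1)/2 = 42 - 6*7/2 = 42 - 21 = 21.
       U_Y = n1*n2 - U_X = 42 - 21 = 21.
Step 4: Ties are present, so use the tie-corrected normal approximation (with continuity correction) for the p-value.
Step 5: p-value = 1.000000; compare to alpha = 0.1. fail to reject H0.

U_X = 21, p = 1.000000, fail to reject H0 at alpha = 0.1.


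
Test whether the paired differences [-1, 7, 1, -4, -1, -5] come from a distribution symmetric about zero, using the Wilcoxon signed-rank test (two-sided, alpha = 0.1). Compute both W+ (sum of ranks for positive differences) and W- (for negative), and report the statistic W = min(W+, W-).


Step 1: Drop any zero differences (none here) and take |d_i|.
|d| = [1, 7, 1, 4, 1, 5]
Step 2: Midrank |d_i| (ties get averaged ranks).
ranks: |1|->2, |7|->6, |1|->2, |4|->4, |1|->2, |5|->5
Step 3: Attach original signs; sum ranks with positive sign and with negative sign.
W+ = 6 + 2 = 8
W- = 2 + 4 + 2 + 5 = 13
(Check: W+ + W- = 21 should equal n(n+1)/2 = 21.)
Step 4: Test statistic W = min(W+, W-) = 8.
Step 5: Ties in |d|, so use the tie-corrected normal approximation.
        E[W] = n(n+1)/4 = 6*7/4 = 10.5.
        Tie groups: |d|=1 (t=3); sum(t^3 - t) = 24.
        Var[W] = n(n+1)(2n+1)/24 - sum(t^3-t)/48 = 546/24 - 24/48 = 22.25.
        z = (W - E[W]) / sqrt(Var[W]) = (8 - 10.5) / 4.7170 = -0.5300.
        Two-sided p = 2*Phi(z) = 0.596113.
Step 6: alpha = 0.1. fail to reject H0.

W+ = 8, W- = 13, W = min = 8, p = 0.596113, fail to reject H0.


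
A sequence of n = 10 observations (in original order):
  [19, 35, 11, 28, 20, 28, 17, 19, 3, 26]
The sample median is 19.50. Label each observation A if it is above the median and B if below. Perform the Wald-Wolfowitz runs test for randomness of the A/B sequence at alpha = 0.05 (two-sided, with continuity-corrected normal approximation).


Step 1: Compute median = 19.50; label A = above, B = below.
Labels in order: BABAAABBBA  (n_A = 5, n_B = 5)
Step 2: Count runs R = 6.
Step 3: Under H0 (random ordering), E[R] = 2*n_A*n_B/(n_A+n_B) + 1 = 2*5*5/10 + 1 = 6.0000.
        Var[R] = 2*n_A*n_B*(2*n_A*n_B - n_A - n_B) / ((n_A+n_B)^2 * (n_A+n_B-1)) = 2000/900 = 2.2222.
        SD[R] = 1.4907.
Step 4: R = E[R], so z = 0 with no continuity correction.
Step 5: Two-sided p-value via normal approximation = 2*(1 - Phi(|z|)) = 1.000000.
Step 6: alpha = 0.05. fail to reject H0.

R = 6, z = 0.0000, p = 1.000000, fail to reject H0.


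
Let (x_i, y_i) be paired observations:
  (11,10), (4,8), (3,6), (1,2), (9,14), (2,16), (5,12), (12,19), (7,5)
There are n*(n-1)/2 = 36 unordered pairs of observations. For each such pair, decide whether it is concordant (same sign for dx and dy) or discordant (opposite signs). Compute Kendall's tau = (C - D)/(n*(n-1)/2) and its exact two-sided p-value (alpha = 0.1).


Step 1: Enumerate the 36 unordered pairs (i,j) with i<j and classify each by sign(x_j-x_i) * sign(y_j-y_i).
  (1,2):dx=-7,dy=-2->C; (1,3):dx=-8,dy=-4->C; (1,4):dx=-10,dy=-8->C; (1,5):dx=-2,dy=+4->D
  (1,6):dx=-9,dy=+6->D; (1,7):dx=-6,dy=+2->D; (1,8):dx=+1,dy=+9->C; (1,9):dx=-4,dy=-5->C
  (2,3):dx=-1,dy=-2->C; (2,4):dx=-3,dy=-6->C; (2,5):dx=+5,dy=+6->C; (2,6):dx=-2,dy=+8->D
  (2,7):dx=+1,dy=+4->C; (2,8):dx=+8,dy=+11->C; (2,9):dx=+3,dy=-3->D; (3,4):dx=-2,dy=-4->C
  (3,5):dx=+6,dy=+8->C; (3,6):dx=-1,dy=+10->D; (3,7):dx=+2,dy=+6->C; (3,8):dx=+9,dy=+13->C
  (3,9):dx=+4,dy=-1->D; (4,5):dx=+8,dy=+12->C; (4,6):dx=+1,dy=+14->C; (4,7):dx=+4,dy=+10->C
  (4,8):dx=+11,dy=+17->C; (4,9):dx=+6,dy=+3->C; (5,6):dx=-7,dy=+2->D; (5,7):dx=-4,dy=-2->C
  (5,8):dx=+3,dy=+5->C; (5,9):dx=-2,dy=-9->C; (6,7):dx=+3,dy=-4->D; (6,8):dx=+10,dy=+3->C
  (6,9):dx=+5,dy=-11->D; (7,8):dx=+7,dy=+7->C; (7,9):dx=+2,dy=-7->D; (8,9):dx=-5,dy=-14->C
Step 2: C = 25, D = 11, total pairs = 36.
Step 3: tau = (C - D)/(n(n-1)/2) = (25 - 11)/36 = 0.388889.
Step 4: Exact two-sided p-value (enumerate n! = 362880 permutations of y under H0): p = 0.180181.
Step 5: alpha = 0.1. fail to reject H0.

tau_b = 0.3889 (C=25, D=11), p = 0.180181, fail to reject H0.


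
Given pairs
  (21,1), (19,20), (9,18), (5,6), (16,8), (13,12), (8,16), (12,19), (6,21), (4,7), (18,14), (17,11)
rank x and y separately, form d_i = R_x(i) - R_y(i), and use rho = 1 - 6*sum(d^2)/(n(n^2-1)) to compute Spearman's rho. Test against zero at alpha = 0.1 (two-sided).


Step 1: Rank x and y separately (midranks; no ties here).
rank(x): 21->12, 19->11, 9->5, 5->2, 16->8, 13->7, 8->4, 12->6, 6->3, 4->1, 18->10, 17->9
rank(y): 1->1, 20->11, 18->9, 6->2, 8->4, 12->6, 16->8, 19->10, 21->12, 7->3, 14->7, 11->5
Step 2: d_i = R_x(i) - R_y(i); compute d_i^2.
  (12-1)^2=121, (11-11)^2=0, (5-9)^2=16, (2-2)^2=0, (8-4)^2=16, (7-6)^2=1, (4-8)^2=16, (6-10)^2=16, (3-12)^2=81, (1-3)^2=4, (10-7)^2=9, (9-5)^2=16
sum(d^2) = 296.
Step 3: rho = 1 - 6*296 / (12*(12^2 - 1)) = 1 - 1776/1716 = -0.034965.
Step 4: Under H0, t = rho * sqrt((n-2)/(1-rho^2)) = -0.1106 ~ t(10).
Step 5: Two-sided p-value from the t-distribution with 10 df = 0.914093.
Step 6: alpha = 0.1. fail to reject H0.

rho = -0.0350, p = 0.914093, fail to reject H0 at alpha = 0.1.


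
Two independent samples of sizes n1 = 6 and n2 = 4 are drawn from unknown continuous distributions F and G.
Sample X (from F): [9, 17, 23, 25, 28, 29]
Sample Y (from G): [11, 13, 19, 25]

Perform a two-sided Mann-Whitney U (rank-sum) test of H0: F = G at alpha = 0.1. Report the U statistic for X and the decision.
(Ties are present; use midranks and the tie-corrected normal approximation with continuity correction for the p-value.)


Step 1: Combine and sort all 10 observations; assign midranks.
sorted (value, group): (9,X), (11,Y), (13,Y), (17,X), (19,Y), (23,X), (25,X), (25,Y), (28,X), (29,X)
ranks: 9->1, 11->2, 13->3, 17->4, 19->5, 23->6, 25->7.5, 25->7.5, 28->9, 29->10
Step 2: Rank sum for X: R1 = 1 + 4 + 6 + 7.5 + 9 + 10 = 37.5.
Step 3: U_X = R1 - n1(n1+1)/2 = 37.5 - 6*7/2 = 37.5 - 21 = 16.5.
       U_Y = n1*n2 - U_X = 24 - 16.5 = 7.5.
Step 4: Ties are present, so use the tie-corrected normal approximation (with continuity correction) for the p-value.
Step 5: p-value = 0.392330; compare to alpha = 0.1. fail to reject H0.

U_X = 16.5, p = 0.392330, fail to reject H0 at alpha = 0.1.


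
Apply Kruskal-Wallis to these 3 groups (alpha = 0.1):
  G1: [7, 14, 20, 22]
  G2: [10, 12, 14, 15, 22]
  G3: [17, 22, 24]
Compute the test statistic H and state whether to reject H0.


Step 1: Combine all N = 12 observations and assign midranks.
sorted (value, group, rank): (7,G1,1), (10,G2,2), (12,G2,3), (14,G1,4.5), (14,G2,4.5), (15,G2,6), (17,G3,7), (20,G1,8), (22,G1,10), (22,G2,10), (22,G3,10), (24,G3,12)
Step 2: Sum ranks within each group.
R_1 = 23.5 (n_1 = 4)
R_2 = 25.5 (n_2 = 5)
R_3 = 29 (n_3 = 3)
Step 3: H = 12/(N(N+1)) * sum(R_i^2/n_i) - 3(N+1)
     = 12/(12*13) * (23.5^2/4 + 25.5^2/5 + 29^2/3) - 3*13
     = 0.076923 * 548.446 - 39
     = 3.188141.
Step 4: Ties present; correction factor C = 1 - 30/(12^3 - 12) = 0.982517. Corrected H = 3.188141 / 0.982517 = 3.244870.
Step 5: Under H0, H ~ chi^2(2); p-value = 0.197417.
Step 6: alpha = 0.1. fail to reject H0.

H = 3.2449, df = 2, p = 0.197417, fail to reject H0.


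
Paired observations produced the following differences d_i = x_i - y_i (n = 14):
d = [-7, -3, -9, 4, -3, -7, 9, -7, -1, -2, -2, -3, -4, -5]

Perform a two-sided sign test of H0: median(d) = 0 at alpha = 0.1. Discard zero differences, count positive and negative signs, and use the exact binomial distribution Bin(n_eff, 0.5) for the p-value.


Step 1: Discard zero differences. Original n = 14; n_eff = number of nonzero differences = 14.
Nonzero differences (with sign): -7, -3, -9, +4, -3, -7, +9, -7, -1, -2, -2, -3, -4, -5
Step 2: Count signs: positive = 2, negative = 12.
Step 3: Under H0: P(positive) = 0.5, so the number of positives S ~ Bin(14, 0.5).
Step 4: Two-sided exact p-value = sum of Bin(14,0.5) probabilities at or below the observed probability = 0.012939.
Step 5: alpha = 0.1. reject H0.

n_eff = 14, pos = 2, neg = 12, p = 0.012939, reject H0.


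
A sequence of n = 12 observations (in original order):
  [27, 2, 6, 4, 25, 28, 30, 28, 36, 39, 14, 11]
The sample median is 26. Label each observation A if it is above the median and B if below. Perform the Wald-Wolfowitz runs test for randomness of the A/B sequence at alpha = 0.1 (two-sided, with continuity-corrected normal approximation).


Step 1: Compute median = 26; label A = above, B = below.
Labels in order: ABBBBAAAAABB  (n_A = 6, n_B = 6)
Step 2: Count runs R = 4.
Step 3: Under H0 (random ordering), E[R] = 2*n_A*n_B/(n_A+n_B) + 1 = 2*6*6/12 + 1 = 7.0000.
        Var[R] = 2*n_A*n_B*(2*n_A*n_B - n_A - n_B) / ((n_A+n_B)^2 * (n_A+n_B-1)) = 4320/1584 = 2.7273.
        SD[R] = 1.6514.
Step 4: Continuity-corrected z = (R + 0.5 - E[R]) / SD[R] = (4 + 0.5 - 7.0000) / 1.6514 = -1.5138.
Step 5: Two-sided p-value via normal approximation = 2*(1 - Phi(|z|)) = 0.130070.
Step 6: alpha = 0.1. fail to reject H0.

R = 4, z = -1.5138, p = 0.130070, fail to reject H0.


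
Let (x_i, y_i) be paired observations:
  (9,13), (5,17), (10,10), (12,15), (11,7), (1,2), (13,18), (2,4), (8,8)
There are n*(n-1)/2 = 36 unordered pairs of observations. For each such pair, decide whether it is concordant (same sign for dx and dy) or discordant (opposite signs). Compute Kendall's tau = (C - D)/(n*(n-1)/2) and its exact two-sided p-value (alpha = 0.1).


Step 1: Enumerate the 36 unordered pairs (i,j) with i<j and classify each by sign(x_j-x_i) * sign(y_j-y_i).
  (1,2):dx=-4,dy=+4->D; (1,3):dx=+1,dy=-3->D; (1,4):dx=+3,dy=+2->C; (1,5):dx=+2,dy=-6->D
  (1,6):dx=-8,dy=-11->C; (1,7):dx=+4,dy=+5->C; (1,8):dx=-7,dy=-9->C; (1,9):dx=-1,dy=-5->C
  (2,3):dx=+5,dy=-7->D; (2,4):dx=+7,dy=-2->D; (2,5):dx=+6,dy=-10->D; (2,6):dx=-4,dy=-15->C
  (2,7):dx=+8,dy=+1->C; (2,8):dx=-3,dy=-13->C; (2,9):dx=+3,dy=-9->D; (3,4):dx=+2,dy=+5->C
  (3,5):dx=+1,dy=-3->D; (3,6):dx=-9,dy=-8->C; (3,7):dx=+3,dy=+8->C; (3,8):dx=-8,dy=-6->C
  (3,9):dx=-2,dy=-2->C; (4,5):dx=-1,dy=-8->C; (4,6):dx=-11,dy=-13->C; (4,7):dx=+1,dy=+3->C
  (4,8):dx=-10,dy=-11->C; (4,9):dx=-4,dy=-7->C; (5,6):dx=-10,dy=-5->C; (5,7):dx=+2,dy=+11->C
  (5,8):dx=-9,dy=-3->C; (5,9):dx=-3,dy=+1->D; (6,7):dx=+12,dy=+16->C; (6,8):dx=+1,dy=+2->C
  (6,9):dx=+7,dy=+6->C; (7,8):dx=-11,dy=-14->C; (7,9):dx=-5,dy=-10->C; (8,9):dx=+6,dy=+4->C
Step 2: C = 27, D = 9, total pairs = 36.
Step 3: tau = (C - D)/(n(n-1)/2) = (27 - 9)/36 = 0.500000.
Step 4: Exact two-sided p-value (enumerate n! = 362880 permutations of y under H0): p = 0.075176.
Step 5: alpha = 0.1. reject H0.

tau_b = 0.5000 (C=27, D=9), p = 0.075176, reject H0.


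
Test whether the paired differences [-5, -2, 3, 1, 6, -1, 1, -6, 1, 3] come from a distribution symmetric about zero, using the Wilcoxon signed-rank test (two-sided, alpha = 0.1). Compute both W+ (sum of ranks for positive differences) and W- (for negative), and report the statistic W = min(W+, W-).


Step 1: Drop any zero differences (none here) and take |d_i|.
|d| = [5, 2, 3, 1, 6, 1, 1, 6, 1, 3]
Step 2: Midrank |d_i| (ties get averaged ranks).
ranks: |5|->8, |2|->5, |3|->6.5, |1|->2.5, |6|->9.5, |1|->2.5, |1|->2.5, |6|->9.5, |1|->2.5, |3|->6.5
Step 3: Attach original signs; sum ranks with positive sign and with negative sign.
W+ = 6.5 + 2.5 + 9.5 + 2.5 + 2.5 + 6.5 = 30
W- = 8 + 5 + 2.5 + 9.5 = 25
(Check: W+ + W- = 55 should equal n(n+1)/2 = 55.)
Step 4: Test statistic W = min(W+, W-) = 25.
Step 5: Ties in |d|, so use the tie-corrected normal approximation.
        E[W] = n(n+1)/4 = 10*11/4 = 27.5.
        Tie groups: |d|=1 (t=4), |d|=3 (t=2), |d|=6 (t=2); sum(t^3 - t) = 72.
        Var[W] = n(n+1)(2n+1)/24 - sum(t^3-t)/48 = 2310/24 - 72/48 = 94.75.
        z = (W - E[W]) / sqrt(Var[W]) = (25 - 27.5) / 9.7340 = -0.2568.
        Two-sided p = 2*Phi(z) = 0.797308.
Step 6: alpha = 0.1. fail to reject H0.

W+ = 30, W- = 25, W = min = 25, p = 0.797308, fail to reject H0.


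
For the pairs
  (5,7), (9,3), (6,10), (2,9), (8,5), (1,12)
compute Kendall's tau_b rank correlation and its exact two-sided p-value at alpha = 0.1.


Step 1: Enumerate the 15 unordered pairs (i,j) with i<j and classify each by sign(x_j-x_i) * sign(y_j-y_i).
  (1,2):dx=+4,dy=-4->D; (1,3):dx=+1,dy=+3->C; (1,4):dx=-3,dy=+2->D; (1,5):dx=+3,dy=-2->D
  (1,6):dx=-4,dy=+5->D; (2,3):dx=-3,dy=+7->D; (2,4):dx=-7,dy=+6->D; (2,5):dx=-1,dy=+2->D
  (2,6):dx=-8,dy=+9->D; (3,4):dx=-4,dy=-1->C; (3,5):dx=+2,dy=-5->D; (3,6):dx=-5,dy=+2->D
  (4,5):dx=+6,dy=-4->D; (4,6):dx=-1,dy=+3->D; (5,6):dx=-7,dy=+7->D
Step 2: C = 2, D = 13, total pairs = 15.
Step 3: tau = (C - D)/(n(n-1)/2) = (2 - 13)/15 = -0.733333.
Step 4: Exact two-sided p-value (enumerate n! = 720 permutations of y under H0): p = 0.055556.
Step 5: alpha = 0.1. reject H0.

tau_b = -0.7333 (C=2, D=13), p = 0.055556, reject H0.


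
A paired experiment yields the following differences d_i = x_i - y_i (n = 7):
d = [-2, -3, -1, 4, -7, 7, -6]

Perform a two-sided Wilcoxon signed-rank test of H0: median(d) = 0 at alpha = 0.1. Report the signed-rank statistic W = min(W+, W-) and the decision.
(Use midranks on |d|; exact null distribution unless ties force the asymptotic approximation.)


Step 1: Drop any zero differences (none here) and take |d_i|.
|d| = [2, 3, 1, 4, 7, 7, 6]
Step 2: Midrank |d_i| (ties get averaged ranks).
ranks: |2|->2, |3|->3, |1|->1, |4|->4, |7|->6.5, |7|->6.5, |6|->5
Step 3: Attach original signs; sum ranks with positive sign and with negative sign.
W+ = 4 + 6.5 = 10.5
W- = 2 + 3 + 1 + 6.5 + 5 = 17.5
(Check: W+ + W- = 28 should equal n(n+1)/2 = 28.)
Step 4: Test statistic W = min(W+, W-) = 10.5.
Step 5: Ties in |d|, so use the tie-corrected normal approximation.
        E[W] = n(n+1)/4 = 7*8/4 = 14.
        Tie groups: |d|=7 (t=2); sum(t^3 - t) = 6.
        Var[W] = n(n+1)(2n+1)/24 - sum(t^3-t)/48 = 840/24 - 6/48 = 34.875.
        z = (W - E[W]) / sqrt(Var[W]) = (10.5 - 14) / 5.9055 = -0.5927.
        Two-sided p = 2*Phi(z) = 0.553404.
Step 6: alpha = 0.1. fail to reject H0.

W+ = 10.5, W- = 17.5, W = min = 10.5, p = 0.553404, fail to reject H0.


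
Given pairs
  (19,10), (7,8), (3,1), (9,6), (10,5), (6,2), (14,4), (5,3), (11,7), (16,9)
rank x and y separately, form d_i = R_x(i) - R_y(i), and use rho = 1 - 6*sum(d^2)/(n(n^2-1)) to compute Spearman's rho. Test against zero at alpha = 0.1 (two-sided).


Step 1: Rank x and y separately (midranks; no ties here).
rank(x): 19->10, 7->4, 3->1, 9->5, 10->6, 6->3, 14->8, 5->2, 11->7, 16->9
rank(y): 10->10, 8->8, 1->1, 6->6, 5->5, 2->2, 4->4, 3->3, 7->7, 9->9
Step 2: d_i = R_x(i) - R_y(i); compute d_i^2.
  (10-10)^2=0, (4-8)^2=16, (1-1)^2=0, (5-6)^2=1, (6-5)^2=1, (3-2)^2=1, (8-4)^2=16, (2-3)^2=1, (7-7)^2=0, (9-9)^2=0
sum(d^2) = 36.
Step 3: rho = 1 - 6*36 / (10*(10^2 - 1)) = 1 - 216/990 = 0.781818.
Step 4: Under H0, t = rho * sqrt((n-2)/(1-rho^2)) = 3.5466 ~ t(8).
Step 5: Two-sided p-value from the t-distribution with 8 df = 0.007547.
Step 6: alpha = 0.1. reject H0.

rho = 0.7818, p = 0.007547, reject H0 at alpha = 0.1.


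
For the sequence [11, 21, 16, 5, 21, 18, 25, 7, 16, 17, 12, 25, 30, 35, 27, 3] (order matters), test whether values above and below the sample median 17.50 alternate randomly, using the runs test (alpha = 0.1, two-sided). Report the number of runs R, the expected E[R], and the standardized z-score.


Step 1: Compute median = 17.50; label A = above, B = below.
Labels in order: BABBAAABBBBAAAAB  (n_A = 8, n_B = 8)
Step 2: Count runs R = 7.
Step 3: Under H0 (random ordering), E[R] = 2*n_A*n_B/(n_A+n_B) + 1 = 2*8*8/16 + 1 = 9.0000.
        Var[R] = 2*n_A*n_B*(2*n_A*n_B - n_A - n_B) / ((n_A+n_B)^2 * (n_A+n_B-1)) = 14336/3840 = 3.7333.
        SD[R] = 1.9322.
Step 4: Continuity-corrected z = (R + 0.5 - E[R]) / SD[R] = (7 + 0.5 - 9.0000) / 1.9322 = -0.7763.
Step 5: Two-sided p-value via normal approximation = 2*(1 - Phi(|z|)) = 0.437558.
Step 6: alpha = 0.1. fail to reject H0.

R = 7, z = -0.7763, p = 0.437558, fail to reject H0.


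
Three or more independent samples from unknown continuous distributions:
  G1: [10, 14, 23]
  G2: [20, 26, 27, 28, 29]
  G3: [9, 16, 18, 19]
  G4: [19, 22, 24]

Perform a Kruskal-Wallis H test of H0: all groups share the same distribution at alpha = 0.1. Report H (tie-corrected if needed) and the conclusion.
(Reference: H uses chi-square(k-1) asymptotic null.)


Step 1: Combine all N = 15 observations and assign midranks.
sorted (value, group, rank): (9,G3,1), (10,G1,2), (14,G1,3), (16,G3,4), (18,G3,5), (19,G3,6.5), (19,G4,6.5), (20,G2,8), (22,G4,9), (23,G1,10), (24,G4,11), (26,G2,12), (27,G2,13), (28,G2,14), (29,G2,15)
Step 2: Sum ranks within each group.
R_1 = 15 (n_1 = 3)
R_2 = 62 (n_2 = 5)
R_3 = 16.5 (n_3 = 4)
R_4 = 26.5 (n_4 = 3)
Step 3: H = 12/(N(N+1)) * sum(R_i^2/n_i) - 3(N+1)
     = 12/(15*16) * (15^2/3 + 62^2/5 + 16.5^2/4 + 26.5^2/3) - 3*16
     = 0.050000 * 1145.95 - 48
     = 9.297292.
Step 4: Ties present; correction factor C = 1 - 6/(15^3 - 15) = 0.998214. Corrected H = 9.297292 / 0.998214 = 9.313924.
Step 5: Under H0, H ~ chi^2(3); p-value = 0.025396.
Step 6: alpha = 0.1. reject H0.

H = 9.3139, df = 3, p = 0.025396, reject H0.


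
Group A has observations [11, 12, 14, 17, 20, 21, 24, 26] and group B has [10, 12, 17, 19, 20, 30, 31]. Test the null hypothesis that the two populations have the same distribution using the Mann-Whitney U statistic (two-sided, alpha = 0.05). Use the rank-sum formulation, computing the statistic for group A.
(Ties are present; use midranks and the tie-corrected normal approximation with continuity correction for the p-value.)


Step 1: Combine and sort all 15 observations; assign midranks.
sorted (value, group): (10,Y), (11,X), (12,X), (12,Y), (14,X), (17,X), (17,Y), (19,Y), (20,X), (20,Y), (21,X), (24,X), (26,X), (30,Y), (31,Y)
ranks: 10->1, 11->2, 12->3.5, 12->3.5, 14->5, 17->6.5, 17->6.5, 19->8, 20->9.5, 20->9.5, 21->11, 24->12, 26->13, 30->14, 31->15
Step 2: Rank sum for X: R1 = 2 + 3.5 + 5 + 6.5 + 9.5 + 11 + 12 + 13 = 62.5.
Step 3: U_X = R1 - n1(n1+1)/2 = 62.5 - 8*9/2 = 62.5 - 36 = 26.5.
       U_Y = n1*n2 - U_X = 56 - 26.5 = 29.5.
Step 4: Ties are present, so use the tie-corrected normal approximation (with continuity correction) for the p-value.
Step 5: p-value = 0.907622; compare to alpha = 0.05. fail to reject H0.

U_X = 26.5, p = 0.907622, fail to reject H0 at alpha = 0.05.


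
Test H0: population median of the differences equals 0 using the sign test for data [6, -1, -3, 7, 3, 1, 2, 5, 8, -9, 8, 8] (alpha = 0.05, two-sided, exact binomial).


Step 1: Discard zero differences. Original n = 12; n_eff = number of nonzero differences = 12.
Nonzero differences (with sign): +6, -1, -3, +7, +3, +1, +2, +5, +8, -9, +8, +8
Step 2: Count signs: positive = 9, negative = 3.
Step 3: Under H0: P(positive) = 0.5, so the number of positives S ~ Bin(12, 0.5).
Step 4: Two-sided exact p-value = sum of Bin(12,0.5) probabilities at or below the observed probability = 0.145996.
Step 5: alpha = 0.05. fail to reject H0.

n_eff = 12, pos = 9, neg = 3, p = 0.145996, fail to reject H0.


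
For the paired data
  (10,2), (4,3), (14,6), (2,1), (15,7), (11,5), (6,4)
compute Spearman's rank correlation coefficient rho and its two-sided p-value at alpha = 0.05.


Step 1: Rank x and y separately (midranks; no ties here).
rank(x): 10->4, 4->2, 14->6, 2->1, 15->7, 11->5, 6->3
rank(y): 2->2, 3->3, 6->6, 1->1, 7->7, 5->5, 4->4
Step 2: d_i = R_x(i) - R_y(i); compute d_i^2.
  (4-2)^2=4, (2-3)^2=1, (6-6)^2=0, (1-1)^2=0, (7-7)^2=0, (5-5)^2=0, (3-4)^2=1
sum(d^2) = 6.
Step 3: rho = 1 - 6*6 / (7*(7^2 - 1)) = 1 - 36/336 = 0.892857.
Step 4: Under H0, t = rho * sqrt((n-2)/(1-rho^2)) = 4.4333 ~ t(5).
Step 5: Two-sided p-value from the t-distribution with 5 df = 0.006807.
Step 6: alpha = 0.05. reject H0.

rho = 0.8929, p = 0.006807, reject H0 at alpha = 0.05.


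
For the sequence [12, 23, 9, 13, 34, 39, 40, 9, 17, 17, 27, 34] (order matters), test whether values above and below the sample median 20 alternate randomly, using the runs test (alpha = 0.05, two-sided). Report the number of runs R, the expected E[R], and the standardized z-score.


Step 1: Compute median = 20; label A = above, B = below.
Labels in order: BABBAAABBBAA  (n_A = 6, n_B = 6)
Step 2: Count runs R = 6.
Step 3: Under H0 (random ordering), E[R] = 2*n_A*n_B/(n_A+n_B) + 1 = 2*6*6/12 + 1 = 7.0000.
        Var[R] = 2*n_A*n_B*(2*n_A*n_B - n_A - n_B) / ((n_A+n_B)^2 * (n_A+n_B-1)) = 4320/1584 = 2.7273.
        SD[R] = 1.6514.
Step 4: Continuity-corrected z = (R + 0.5 - E[R]) / SD[R] = (6 + 0.5 - 7.0000) / 1.6514 = -0.3028.
Step 5: Two-sided p-value via normal approximation = 2*(1 - Phi(|z|)) = 0.762069.
Step 6: alpha = 0.05. fail to reject H0.

R = 6, z = -0.3028, p = 0.762069, fail to reject H0.


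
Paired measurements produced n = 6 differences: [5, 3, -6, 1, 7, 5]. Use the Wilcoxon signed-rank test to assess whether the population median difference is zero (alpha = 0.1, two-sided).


Step 1: Drop any zero differences (none here) and take |d_i|.
|d| = [5, 3, 6, 1, 7, 5]
Step 2: Midrank |d_i| (ties get averaged ranks).
ranks: |5|->3.5, |3|->2, |6|->5, |1|->1, |7|->6, |5|->3.5
Step 3: Attach original signs; sum ranks with positive sign and with negative sign.
W+ = 3.5 + 2 + 1 + 6 + 3.5 = 16
W- = 5 = 5
(Check: W+ + W- = 21 should equal n(n+1)/2 = 21.)
Step 4: Test statistic W = min(W+, W-) = 5.
Step 5: Ties in |d|, so use the tie-corrected normal approximation.
        E[W] = n(n+1)/4 = 6*7/4 = 10.5.
        Tie groups: |d|=5 (t=2); sum(t^3 - t) = 6.
        Var[W] = n(n+1)(2n+1)/24 - sum(t^3-t)/48 = 546/24 - 6/48 = 22.625.
        z = (W - E[W]) / sqrt(Var[W]) = (5 - 10.5) / 4.7566 = -1.1563.
        Two-sided p = 2*Phi(z) = 0.247561.
Step 6: alpha = 0.1. fail to reject H0.

W+ = 16, W- = 5, W = min = 5, p = 0.247561, fail to reject H0.


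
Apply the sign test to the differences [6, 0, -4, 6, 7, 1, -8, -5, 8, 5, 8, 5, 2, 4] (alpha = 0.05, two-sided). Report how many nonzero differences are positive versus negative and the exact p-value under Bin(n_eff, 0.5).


Step 1: Discard zero differences. Original n = 14; n_eff = number of nonzero differences = 13.
Nonzero differences (with sign): +6, -4, +6, +7, +1, -8, -5, +8, +5, +8, +5, +2, +4
Step 2: Count signs: positive = 10, negative = 3.
Step 3: Under H0: P(positive) = 0.5, so the number of positives S ~ Bin(13, 0.5).
Step 4: Two-sided exact p-value = sum of Bin(13,0.5) probabilities at or below the observed probability = 0.092285.
Step 5: alpha = 0.05. fail to reject H0.

n_eff = 13, pos = 10, neg = 3, p = 0.092285, fail to reject H0.


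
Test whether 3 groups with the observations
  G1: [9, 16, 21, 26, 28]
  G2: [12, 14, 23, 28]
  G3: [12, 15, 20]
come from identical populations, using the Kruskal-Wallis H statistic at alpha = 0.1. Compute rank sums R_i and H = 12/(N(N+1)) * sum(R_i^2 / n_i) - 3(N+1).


Step 1: Combine all N = 12 observations and assign midranks.
sorted (value, group, rank): (9,G1,1), (12,G2,2.5), (12,G3,2.5), (14,G2,4), (15,G3,5), (16,G1,6), (20,G3,7), (21,G1,8), (23,G2,9), (26,G1,10), (28,G1,11.5), (28,G2,11.5)
Step 2: Sum ranks within each group.
R_1 = 36.5 (n_1 = 5)
R_2 = 27 (n_2 = 4)
R_3 = 14.5 (n_3 = 3)
Step 3: H = 12/(N(N+1)) * sum(R_i^2/n_i) - 3(N+1)
     = 12/(12*13) * (36.5^2/5 + 27^2/4 + 14.5^2/3) - 3*13
     = 0.076923 * 518.783 - 39
     = 0.906410.
Step 4: Ties present; correction factor C = 1 - 12/(12^3 - 12) = 0.993007. Corrected H = 0.906410 / 0.993007 = 0.912793.
Step 5: Under H0, H ~ chi^2(2); p-value = 0.633562.
Step 6: alpha = 0.1. fail to reject H0.

H = 0.9128, df = 2, p = 0.633562, fail to reject H0.


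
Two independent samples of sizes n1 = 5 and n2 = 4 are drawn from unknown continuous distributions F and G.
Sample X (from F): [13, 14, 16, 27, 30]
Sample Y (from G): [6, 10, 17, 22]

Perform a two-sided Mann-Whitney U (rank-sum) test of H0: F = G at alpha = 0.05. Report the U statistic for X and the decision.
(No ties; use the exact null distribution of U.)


Step 1: Combine and sort all 9 observations; assign midranks.
sorted (value, group): (6,Y), (10,Y), (13,X), (14,X), (16,X), (17,Y), (22,Y), (27,X), (30,X)
ranks: 6->1, 10->2, 13->3, 14->4, 16->5, 17->6, 22->7, 27->8, 30->9
Step 2: Rank sum for X: R1 = 3 + 4 + 5 + 8 + 9 = 29.
Step 3: U_X = R1 - n1(n1+1)/2 = 29 - 5*6/2 = 29 - 15 = 14.
       U_Y = n1*n2 - U_X = 20 - 14 = 6.
Step 4: No ties, so the exact null distribution of U (based on enumerating the C(9,5) = 126 equally likely rank assignments) gives the two-sided p-value.
Step 5: p-value = 0.412698; compare to alpha = 0.05. fail to reject H0.

U_X = 14, p = 0.412698, fail to reject H0 at alpha = 0.05.
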